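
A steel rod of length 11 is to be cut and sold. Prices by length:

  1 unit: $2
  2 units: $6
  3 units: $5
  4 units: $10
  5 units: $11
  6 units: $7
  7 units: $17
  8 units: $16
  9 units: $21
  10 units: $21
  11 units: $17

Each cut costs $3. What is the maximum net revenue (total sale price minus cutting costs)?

24

Let net[k] be the best obtainable value from length k. For each k, try every first piece i and keep the best of price[i] + net[k−i] minus the 3 cut fee when i<k.
net[1] = 2
net[2] = max(2+2-3, 6+0) = 6
net[3] = max(2+6-3, 6+2-3, 5+0) = 5
net[4] = max(2+5-3, 6+6-3, 5+2-3, 10+0) = 10
net[5] = max(2+10-3, 6+5-3, 5+6-3, 10+2-3, 11+0) = 11
net[6] = max(2+11-3, 6+10-3, 5+5-3, 10+6-3, 11+2-3, 7+0) = 13
net[7] = max(2+13-3, 6+11-3, 5+10-3, …, 7+2-3, 17+0) = 17
net[8] = max(2+17-3, 6+13-3, 5+11-3, …, 17+2-3, 16+0) = 17
net[9] = max(2+17-3, 6+17-3, 5+13-3, …, 16+2-3, 21+0) = 21
net[10] = max(2+21-3, 6+17-3, 5+17-3, …, 21+2-3, 21+0) = 21
net[11] = max(2+21-3, 6+21-3, 5+17-3, …, 21+2-3, 17+0) = 24
One optimal plan: pieces 9 + 2 (1 cut) → $27 − $3 = $24.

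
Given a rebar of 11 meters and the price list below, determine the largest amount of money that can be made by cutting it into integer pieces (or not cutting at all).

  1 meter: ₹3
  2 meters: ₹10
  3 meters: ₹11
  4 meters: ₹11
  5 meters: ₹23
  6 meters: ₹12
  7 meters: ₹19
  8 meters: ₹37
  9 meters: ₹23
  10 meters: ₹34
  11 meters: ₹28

Let R[k] be the best obtainable value from length k. For each k, try every first piece i and keep the best of price[i] + R[k−i].
R[1] = 3
R[2] = max(3+3, 10+0) = 10
R[3] = max(3+10, 10+3, 11+0) = 13
R[4] = max(3+13, 10+10, 11+3, 11+0) = 20
R[5] = max(3+20, 10+13, 11+10, 11+3, 23+0) = 23
R[6] = max(3+23, 10+20, 11+13, 11+10, 23+3, 12+0) = 30
R[7] = max(3+30, 10+23, 11+20, …, 12+3, 19+0) = 33
R[8] = max(3+33, 10+30, 11+23, …, 19+3, 37+0) = 40
R[9] = max(3+40, 10+33, 11+30, …, 37+3, 23+0) = 43
R[10] = max(3+43, 10+40, 11+33, …, 23+3, 34+0) = 50
R[11] = max(3+50, 10+43, 11+40, …, 34+3, 28+0) = 53
One optimal cutting: 2 + 2 + 2 + 2 + 2 + 1 → ₹10 + ₹10 + ₹10 + ₹10 + ₹10 + ₹3 = ₹53.

53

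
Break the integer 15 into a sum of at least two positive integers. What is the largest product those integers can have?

Fill P[k] for k=2..15: at each k try every first piece i and multiply by the better of (k−i) uncut or P[k−i].
P[2] = 1·max(1,0) = 1·1 = 1
P[3] = max(1·2, 2·1) = 2
P[4] = max(1·3, 2·2, 3·1) = 4
P[5] = max(1·4, 2·3, 3·2, 4·1) = 6
P[6] = max(1·6, 2·4, 3·3, 4·2, 5·1) = 9
P[7] = max(1·9, 2·6, 3·4, 4·3, 5·2, 6·1) = 12
P[8] = max(1·12, 2·9, 3·6, …, 6·2, 7·1) = 18
P[9] = max(1·18, 2·12, 3·9, …, 7·2, 8·1) = 27
P[10] = max(1·27, 2·18, 3·12, …, 8·2, 9·1) = 36
P[11] = max(1·36, 2·27, 3·18, …, 9·2, 10·1) = 54
P[12] = max(1·54, 2·36, 3·27, …, 10·2, 11·1) = 81
P[13] = max(1·81, 2·54, 3·36, …, 11·2, 12·1) = 108
P[14] = max(1·108, 2·81, 3·54, …, 12·2, 13·1) = 162
P[15] = max(1·162, 2·108, 3·81, …, 13·2, 14·1) = 243
One optimal split: 3 + 3 + 3 + 3 + 3; product 3·3·3·3·3 = 243.

243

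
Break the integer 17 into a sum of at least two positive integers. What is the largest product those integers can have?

486

Define f[k] = max over 1≤i<k of i · max(k−i, f[k−i]); the inner max lets the remainder stay uncut if that's better.
Small cases: f[2]=1, f[3]=2, f[4]=4, f[5]=6, f[6]=9, f[7]=12, f[8]=18, f[9]=27, f[10]=36, f[11]=54, f[12]=81.
f[13] = max(1*81, 2*54, 3*36, …, 11*2, 12*1) = 108
f[14] = max(1*108, 2*81, 3*54, …, 12*2, 13*1) = 162
f[15] = max(1*162, 2*108, 3*81, …, 13*2, 14*1) = 243
f[16] = max(1*243, 2*162, 3*108, …, 14*2, 15*1) = 324
f[17] = max(1*324, 2*243, 3*162, …, 15*2, 16*1) = 486
One optimal split: 3 + 3 + 3 + 3 + 3 + 2; product 3*3*3*3*3*2 = 486.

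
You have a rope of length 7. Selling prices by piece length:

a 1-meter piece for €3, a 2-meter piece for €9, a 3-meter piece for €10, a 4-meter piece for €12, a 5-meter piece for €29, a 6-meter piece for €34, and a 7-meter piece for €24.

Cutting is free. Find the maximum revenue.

38

Build best[k] bottom-up: best[k] = max over allowed piece i of (p[i] + best[k−i]).
best[1] = 3
best[2] = 9
best[3] = 12  (first piece 1, then best[2]=9)
best[4] = 18  (first piece 2, then best[2]=9)
best[5] = 29
best[6] = 34
best[7] = 38  (first piece 2, then best[5]=29)
One optimal cutting: 5 + 2 → €29 + €9 = €38.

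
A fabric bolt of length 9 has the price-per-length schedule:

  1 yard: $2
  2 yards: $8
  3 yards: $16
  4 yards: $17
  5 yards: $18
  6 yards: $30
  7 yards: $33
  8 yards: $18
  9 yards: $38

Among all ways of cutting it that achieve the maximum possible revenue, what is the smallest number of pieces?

Let r[k] be the best obtainable value from length k. For each k, try every first piece i and keep the best of price[i] + r[k−i].
r[1] = 2
r[2] = max(2+2, 8+0) = 8
r[3] = max(2+8, 8+2, 16+0) = 16
r[4] = max(2+16, 8+8, 16+2, 17+0) = 18
r[5] = max(2+18, 8+16, 16+8, 17+2, 18+0) = 24
r[6] = max(2+24, 8+18, 16+16, 17+8, 18+2, 30+0) = 32
r[7] = max(2+32, 8+24, 16+18, …, 30+2, 33+0) = 34
r[8] = max(2+34, 8+32, 16+24, …, 33+2, 18+0) = 40
r[9] = max(2+40, 8+34, 16+32, …, 18+2, 38+0) = 48
Maximum revenue is $48.
Now minimize piece count subject to staying optimal: for each k, pieces[k] = 1 + min over i with p[i]+r[k−i]=r[k] of pieces[k−i].
pieces[6] = 2
pieces[7] = 3
pieces[8] = 3
pieces[9] = 3

3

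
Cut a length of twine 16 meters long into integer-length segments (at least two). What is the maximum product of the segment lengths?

324

Let g[k] be the best product for length k (with at least one cut). For each first piece i, the rest contributes max(k−i, g[k−i]).
Small cases: g[2]=1, g[3]=2, g[4]=4, g[5]=6, g[6]=9, g[7]=12, g[8]=18, g[9]=27, g[10]=36, g[11]=54.
g[12] = max(1·54, 2·36, 3·27, …, 10·2, 11·1) = 81
g[13] = max(1·81, 2·54, 3·36, …, 11·2, 12·1) = 108
g[14] = max(1·108, 2·81, 3·54, …, 12·2, 13·1) = 162
g[15] = max(1·162, 2·108, 3·81, …, 13·2, 14·1) = 243
g[16] = max(1·243, 2·162, 3·108, …, 14·2, 15·1) = 324
One optimal split: 3 + 3 + 3 + 3 + 2 + 2; product 3·3·3·3·2·2 = 324.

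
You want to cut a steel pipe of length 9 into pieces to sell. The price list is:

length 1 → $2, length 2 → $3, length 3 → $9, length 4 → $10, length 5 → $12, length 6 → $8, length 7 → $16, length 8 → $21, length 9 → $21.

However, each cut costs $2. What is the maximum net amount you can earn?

23

Let r[k] be the best obtainable value from length k. For each k, try every first piece i and keep the best of price[i] + r[k−i] minus the 2 cut fee when i<k.
r[1] = 2
r[2] = max(2+2-2, 3+0) = 3
r[3] = max(2+3-2, 3+2-2, 9+0) = 9
r[4] = max(2+9-2, 3+3-2, 9+2-2, 10+0) = 10
r[5] = max(2+10-2, 3+9-2, 9+3-2, 10+2-2, 12+0) = 12
r[6] = max(2+12-2, 3+10-2, 9+9-2, 10+3-2, 12+2-2, 8+0) = 16
r[7] = max(2+16-2, 3+12-2, 9+10-2, …, 8+2-2, 16+0) = 17
r[8] = max(2+17-2, 3+16-2, 9+12-2, …, 16+2-2, 21+0) = 21
r[9] = max(2+21-2, 3+17-2, 9+16-2, …, 21+2-2, 21+0) = 23
One optimal plan: pieces 3 + 3 + 3 (2 cuts) → $27 − $4 = $23.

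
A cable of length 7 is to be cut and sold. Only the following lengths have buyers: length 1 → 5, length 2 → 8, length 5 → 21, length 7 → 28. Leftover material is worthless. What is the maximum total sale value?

35

Let f[k] be the best obtainable value from length k. For each k, try every first piece i and keep the best of price[i] + f[k−i].
f[1] = 5
f[2] = 10  (first piece 1, then f[1]=5)
f[3] = 15  (first piece 1, then f[2]=10)
f[4] = 20  (first piece 1, then f[3]=15)
f[5] = 25  (first piece 1, then f[4]=20)
f[6] = 30  (first piece 1, then f[5]=25)
f[7] = 35  (first piece 1, then f[6]=30)
One optimal cutting: 1 + 1 + 1 + 1 + 1 + 1 + 1 → 35.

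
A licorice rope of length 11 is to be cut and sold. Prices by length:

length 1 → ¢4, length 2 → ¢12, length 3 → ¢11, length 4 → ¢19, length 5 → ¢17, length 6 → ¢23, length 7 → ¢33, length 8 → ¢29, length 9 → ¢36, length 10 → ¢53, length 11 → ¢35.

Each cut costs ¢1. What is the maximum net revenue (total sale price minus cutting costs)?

59

Consider every possible first cut. r[k] is the best of p[i]+r[k−i] over all sellable i≤k, charging 1 whenever i<k.
r[1] = 4
r[2] = max(4+4-1, 12+0) = 12
r[3] = max(4+12-1, 12+4-1, 11+0) = 15
r[4] = max(4+15-1, 12+12-1, 11+4-1, 19+0) = 23
r[5] = max(4+23-1, 12+15-1, 11+12-1, 19+4-1, 17+0) = 26
r[6] = max(4+26-1, 12+23-1, 11+15-1, 19+12-1, 17+4-1, 23+0) = 34
r[7] = max(4+34-1, 12+26-1, 11+23-1, …, 23+4-1, 33+0) = 37
r[8] = max(4+37-1, 12+34-1, 11+26-1, …, 33+4-1, 29+0) = 45
r[9] = max(4+45-1, 12+37-1, 11+34-1, …, 29+4-1, 36+0) = 48
r[10] = max(4+48-1, 12+45-1, 11+37-1, …, 36+4-1, 53+0) = 56
r[11] = max(4+56-1, 12+48-1, 11+45-1, …, 53+4-1, 35+0) = 59
One optimal plan: pieces 2 + 2 + 2 + 2 + 2 + 1 (5 cuts) → ¢64 − ¢5 = ¢59.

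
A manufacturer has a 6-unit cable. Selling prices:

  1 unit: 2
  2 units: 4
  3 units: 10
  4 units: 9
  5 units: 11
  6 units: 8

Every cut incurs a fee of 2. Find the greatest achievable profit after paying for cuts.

Build net[k] bottom-up: net[k] = max over allowed piece i of (p[i] + net[k−i]) − 2 per cut.
net[1] = 2
net[2] = max(2+2-2, 4+0) = 4
net[3] = max(2+4-2, 4+2-2, 10+0) = 10
net[4] = max(2+10-2, 4+4-2, 10+2-2, 9+0) = 10
net[5] = max(2+10-2, 4+10-2, 10+4-2, 9+2-2, 11+0) = 12
net[6] = max(2+12-2, 4+10-2, 10+10-2, 9+4-2, 11+2-2, 8+0) = 18
One optimal plan: pieces 3 + 3 (1 cut) → 20 − 2 = 18.

18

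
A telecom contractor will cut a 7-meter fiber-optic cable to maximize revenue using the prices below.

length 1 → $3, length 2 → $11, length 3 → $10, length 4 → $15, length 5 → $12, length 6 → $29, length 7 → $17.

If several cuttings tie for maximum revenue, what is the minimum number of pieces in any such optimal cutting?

4

Consider every possible first cut. r[k] is the best of p[i]+r[k−i] over all sellable i≤k.
r[1] = 3
r[2] = max(3+3, 11+0) = 11
r[3] = max(3+11, 11+3, 10+0) = 14
r[4] = max(3+14, 11+11, 10+3, 15+0) = 22
r[5] = max(3+22, 11+14, 10+11, 15+3, 12+0) = 25
r[6] = max(3+25, 11+22, 10+14, 15+11, 12+3, 29+0) = 33
r[7] = max(3+33, 11+25, 10+22, …, 29+3, 17+0) = 36
Maximum revenue is $36.
Now minimize piece count subject to staying optimal: for each k, pieces[k] = 1 + min over i with p[i]+r[k−i]=r[k] of pieces[k−i].
pieces[4] = 2
pieces[5] = 3
pieces[6] = 3
pieces[7] = 4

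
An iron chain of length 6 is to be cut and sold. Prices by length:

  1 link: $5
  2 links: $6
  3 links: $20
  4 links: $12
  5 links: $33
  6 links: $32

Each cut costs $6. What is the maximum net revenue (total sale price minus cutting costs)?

34

Build net[k] bottom-up: net[k] = max over allowed piece i of (p[i] + net[k−i]) − 6 per cut.
net[1] = 5
net[2] = 6
net[3] = 20
net[4] = 19  (first piece 1, then net[3]=20)
net[5] = 33
net[6] = 34  (first piece 3, then net[3]=20)
One optimal plan: pieces 3 + 3 (1 cut) → $40 − $6 = $34.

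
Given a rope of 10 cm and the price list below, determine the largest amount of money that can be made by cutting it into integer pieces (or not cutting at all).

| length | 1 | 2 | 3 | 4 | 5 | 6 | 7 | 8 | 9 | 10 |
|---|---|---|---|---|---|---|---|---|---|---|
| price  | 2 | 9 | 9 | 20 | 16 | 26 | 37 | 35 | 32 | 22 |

Let R[k] be the best obtainable value from length k. For each k, try every first piece i and keep the best of price[i] + R[k−i].
R[1] = 2
R[2] = 9
R[3] = 11  (first piece 1, then R[2]=9)
R[4] = 20
R[5] = 22  (first piece 1, then R[4]=20)
R[6] = 29  (first piece 2, then R[4]=20)
R[7] = 37
R[8] = 40  (first piece 4, then R[4]=20)
R[9] = 46  (first piece 2, then R[7]=37)
R[10] = 49  (first piece 2, then R[8]=40)
One optimal cutting: 4 + 4 + 2 → $20 + $20 + $9 = $49.

49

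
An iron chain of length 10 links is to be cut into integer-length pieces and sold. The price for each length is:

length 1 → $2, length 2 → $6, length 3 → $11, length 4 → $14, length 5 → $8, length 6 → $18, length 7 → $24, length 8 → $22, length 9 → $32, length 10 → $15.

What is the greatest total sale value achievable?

36

Consider every possible first cut. best[k] is the best of p[i]+best[k−i] over all sellable i≤k.
best[1] = 2
best[2] = max(2+2, 6+0) = 6
best[3] = max(2+6, 6+2, 11+0) = 11
best[4] = max(2+11, 6+6, 11+2, 14+0) = 14
best[5] = max(2+14, 6+11, 11+6, 14+2, 8+0) = 17
best[6] = max(2+17, 6+14, 11+11, 14+6, 8+2, 18+0) = 22
best[7] = max(2+22, 6+17, 11+14, …, 18+2, 24+0) = 25
best[8] = max(2+25, 6+22, 11+17, …, 24+2, 22+0) = 28
best[9] = max(2+28, 6+25, 11+22, …, 22+2, 32+0) = 33
best[10] = max(2+33, 6+28, 11+25, …, 32+2, 15+0) = 36
One optimal cutting: 4 + 3 + 3 → $14 + $11 + $11 = $36.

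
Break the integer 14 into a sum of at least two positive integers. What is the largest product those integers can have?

162

Fill g[k] for k=2..14: at each k try every first piece i and multiply by the better of (k−i) uncut or g[k−i].
g[2] = 1*max(1,0) = 1*1 = 1
g[3] = 1*max(2,1) = 1*2 = 2
g[4] = 2*max(2,1) = 2*2 = 4
g[5] = 2*max(3,2) = 2*3 = 6
g[6] = 3*max(3,2) = 3*3 = 9
g[7] = 2*max(5,6) = 2*6 = 12
g[8] = 2*max(6,9) = 2*9 = 18
g[9] = 3*max(6,9) = 3*9 = 27
g[10] = 2*max(8,18) = 2*18 = 36
g[11] = 2*max(9,27) = 2*27 = 54
g[12] = 3*max(9,27) = 3*27 = 81
g[13] = 2*max(11,54) = 2*54 = 108
g[14] = 2*max(12,81) = 2*81 = 162
One optimal split: 3 + 3 + 3 + 3 + 2; product 3*3*3*3*2 = 162.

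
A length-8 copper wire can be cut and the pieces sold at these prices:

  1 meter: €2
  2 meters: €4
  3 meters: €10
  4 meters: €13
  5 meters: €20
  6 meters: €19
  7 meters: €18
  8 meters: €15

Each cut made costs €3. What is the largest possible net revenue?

27

Build v[k] bottom-up: v[k] = max over allowed piece i of (p[i] + v[k−i]) − 3 per cut.
v[1] = 2
v[2] = max(2+2-3, 4+0) = 4
v[3] = max(2+4-3, 4+2-3, 10+0) = 10
v[4] = max(2+10-3, 4+4-3, 10+2-3, 13+0) = 13
v[5] = max(2+13-3, 4+10-3, 10+4-3, 13+2-3, 20+0) = 20
v[6] = max(2+20-3, 4+13-3, 10+10-3, 13+4-3, 20+2-3, 19+0) = 19
v[7] = max(2+19-3, 4+20-3, 10+13-3, …, 19+2-3, 18+0) = 21
v[8] = max(2+21-3, 4+19-3, 10+20-3, …, 18+2-3, 15+0) = 27
One optimal plan: pieces 5 + 3 (1 cut) → €30 − €3 = €27.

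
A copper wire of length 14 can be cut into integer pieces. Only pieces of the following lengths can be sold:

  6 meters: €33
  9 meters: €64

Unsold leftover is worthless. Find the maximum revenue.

Build r[k] bottom-up: r[k] = max over allowed piece i of (p[i] + r[k−i]).
r[1] = 0
r[2] = 0
r[3] = 0
r[4] = 0
r[5] = 0
r[6] = 33
r[7] = 33
r[8] = 33
r[9] = 64
r[10] = 64
r[11] = 64
r[12] = 66  (first piece 6, then r[6]=33)
r[13] = 66
r[14] = 66
One optimal cutting: pieces 6 + 6 with 2 meters of scrap → €66.

66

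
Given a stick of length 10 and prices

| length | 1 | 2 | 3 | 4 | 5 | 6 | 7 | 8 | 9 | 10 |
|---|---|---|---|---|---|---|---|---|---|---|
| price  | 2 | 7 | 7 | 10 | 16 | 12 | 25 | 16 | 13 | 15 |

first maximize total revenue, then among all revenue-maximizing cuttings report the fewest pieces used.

Let r[k] be the best obtainable value from length k. For each k, try every first piece i and keep the best of price[i] + r[k−i].
r[1] = 2
r[2] = max(2+2, 7+0) = 7
r[3] = max(2+7, 7+2, 7+0) = 9
r[4] = max(2+9, 7+7, 7+2, 10+0) = 14
r[5] = max(2+14, 7+9, 7+7, 10+2, 16+0) = 16
r[6] = max(2+16, 7+14, 7+9, 10+7, 16+2, 12+0) = 21
r[7] = max(2+21, 7+16, 7+14, …, 12+2, 25+0) = 25
r[8] = max(2+25, 7+21, 7+16, …, 25+2, 16+0) = 28
r[9] = max(2+28, 7+25, 7+21, …, 16+2, 13+0) = 32
r[10] = max(2+32, 7+28, 7+25, …, 13+2, 15+0) = 35
Maximum revenue is $35.
Now minimize piece count subject to staying optimal: for each k, pieces[k] = 1 + min over i with p[i]+r[k−i]=r[k] of pieces[k−i].
pieces[7] = 1
pieces[8] = 4
pieces[9] = 2
pieces[10] = 5

5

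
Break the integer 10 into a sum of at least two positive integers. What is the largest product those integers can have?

Define prod[k] = max over 1≤i<k of i · max(k−i, prod[k−i]); the inner max lets the remainder stay uncut if that's better.
Small cases: prod[2]=1, prod[3]=2, prod[4]=4.
prod[5] = 2×max(3,2) = 2×3 = 6
prod[6] = 3×max(3,2) = 3×3 = 9
prod[7] = 2×max(5,6) = 2×6 = 12
prod[8] = 2×max(6,9) = 2×9 = 18
prod[9] = 3×max(6,9) = 3×9 = 27
prod[10] = 2×max(8,18) = 2×18 = 36
One optimal split: 3 + 3 + 2 + 2; product 3×3×2×2 = 36.

36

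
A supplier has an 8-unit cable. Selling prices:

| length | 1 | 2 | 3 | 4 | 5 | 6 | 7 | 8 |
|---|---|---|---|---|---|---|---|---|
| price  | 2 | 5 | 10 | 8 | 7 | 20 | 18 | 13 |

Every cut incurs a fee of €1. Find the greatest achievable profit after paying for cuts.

24

Let v[k] be the best obtainable value from length k. For each k, try every first piece i and keep the best of price[i] + v[k−i] minus the 1 cut fee when i<k.
v[1] = 2
v[2] = 5
v[3] = 10
v[4] = 11  (first piece 1, then v[3]=10)
v[5] = 14  (first piece 2, then v[3]=10)
v[6] = 20
v[7] = 21  (first piece 1, then v[6]=20)
v[8] = 24  (first piece 2, then v[6]=20)
One optimal plan: pieces 6 + 2 (1 cut) → €25 − €1 = €24.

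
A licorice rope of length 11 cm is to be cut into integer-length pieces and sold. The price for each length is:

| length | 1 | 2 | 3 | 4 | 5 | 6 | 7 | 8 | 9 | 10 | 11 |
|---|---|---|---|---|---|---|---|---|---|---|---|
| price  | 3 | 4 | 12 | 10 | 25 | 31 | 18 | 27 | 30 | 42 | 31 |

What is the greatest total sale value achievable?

Build R[k] bottom-up: R[k] = max over allowed piece i of (p[i] + R[k−i]).
R[1] = 3
R[2] = 6  (first piece 1, then R[1]=3)
R[3] = 12
R[4] = 15  (first piece 1, then R[3]=12)
R[5] = 25
R[6] = 31
R[7] = 34  (first piece 1, then R[6]=31)
R[8] = 37  (first piece 1, then R[7]=34)
R[9] = 43  (first piece 3, then R[6]=31)
R[10] = 50  (first piece 5, then R[5]=25)
R[11] = 56  (first piece 5, then R[6]=31)
One optimal cutting: 6 + 5 → ¢31 + ¢25 = ¢56.

56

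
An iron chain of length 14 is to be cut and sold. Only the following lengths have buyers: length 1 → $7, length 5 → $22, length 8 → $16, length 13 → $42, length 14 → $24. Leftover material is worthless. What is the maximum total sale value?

Build best[k] bottom-up: best[k] = max over allowed piece i of (p[i] + best[k−i]).
best[1] = 7
best[2] = 14  (first piece 1, then best[1]=7)
best[3] = 21  (first piece 1, then best[2]=14)
best[4] = 28  (first piece 1, then best[3]=21)
best[5] = max(7+28, 22+0) = 35
best[6] = max(7+35, 22+7) = 42
best[7] = max(7+42, 22+14) = 49
best[8] = max(7+49, 22+21, 16+0) = 56
best[9] = max(7+56, 22+28, 16+7) = 63
best[10] = max(7+63, 22+35, 16+14) = 70
best[11] = max(7+70, 22+42, 16+21) = 77
best[12] = max(7+77, 22+49, 16+28) = 84
best[13] = max(7+84, 22+56, 16+35, 42+0) = 91
best[14] = max(7+91, 22+63, 16+42, 42+7, 24+0) = 98
One optimal cutting: 1 + 1 + 1 + 1 + 1 + 1 + 1 + 1 + 1 + 1 + 1 + 1 + 1 + 1 → $98.

98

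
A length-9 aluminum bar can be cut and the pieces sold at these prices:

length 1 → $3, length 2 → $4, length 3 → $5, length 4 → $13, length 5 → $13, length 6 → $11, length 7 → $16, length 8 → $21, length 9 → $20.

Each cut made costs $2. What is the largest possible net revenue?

25

Consider every possible first cut. net[k] is the best of p[i]+net[k−i] over all sellable i≤k, charging 2 whenever i<k.
net[1] = 3
net[2] = max(3+3-2, 4+0) = 4
net[3] = max(3+4-2, 4+3-2, 5+0) = 5
net[4] = max(3+5-2, 4+4-2, 5+3-2, 13+0) = 13
net[5] = max(3+13-2, 4+5-2, 5+4-2, 13+3-2, 13+0) = 14
net[6] = max(3+14-2, 4+13-2, 5+5-2, 13+4-2, 13+3-2, 11+0) = 15
net[7] = max(3+15-2, 4+14-2, 5+13-2, …, 11+3-2, 16+0) = 16
net[8] = max(3+16-2, 4+15-2, 5+14-2, …, 16+3-2, 21+0) = 24
net[9] = max(3+24-2, 4+16-2, 5+15-2, …, 21+3-2, 20+0) = 25
One optimal plan: pieces 4 + 4 + 1 (2 cuts) → $29 − $4 = $25.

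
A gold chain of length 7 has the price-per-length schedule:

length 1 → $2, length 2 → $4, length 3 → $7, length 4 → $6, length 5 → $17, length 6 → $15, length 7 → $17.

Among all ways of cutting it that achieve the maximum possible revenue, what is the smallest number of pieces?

Build r[k] bottom-up: r[k] = max over allowed piece i of (p[i] + r[k−i]).
r[1] = 2
r[2] = max(2+2, 4+0) = 4
r[3] = max(2+4, 4+2, 7+0) = 7
r[4] = max(2+7, 4+4, 7+2, 6+0) = 9
r[5] = max(2+9, 4+7, 7+4, 6+2, 17+0) = 17
r[6] = max(2+17, 4+9, 7+7, 6+4, 17+2, 15+0) = 19
r[7] = max(2+19, 4+17, 7+9, …, 15+2, 17+0) = 21
Maximum revenue is $21.
Now minimize piece count subject to staying optimal: for each k, pieces[k] = 1 + min over i with p[i]+r[k−i]=r[k] of pieces[k−i].
pieces[4] = 2
pieces[5] = 1
pieces[6] = 2
pieces[7] = 2

2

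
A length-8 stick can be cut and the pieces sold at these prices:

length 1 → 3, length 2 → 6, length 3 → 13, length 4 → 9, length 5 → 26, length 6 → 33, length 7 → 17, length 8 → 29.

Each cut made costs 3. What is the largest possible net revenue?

Consider every possible first cut. r[k] is the best of p[i]+r[k−i] over all sellable i≤k, charging 3 whenever i<k.
r[1] = 3
r[2] = 6
r[3] = 13
r[4] = 13  (first piece 1, then r[3]=13)
r[5] = 26
r[6] = 33
r[7] = 33  (first piece 1, then r[6]=33)
r[8] = 36  (first piece 2, then r[6]=33)
One optimal plan: pieces 6 + 2 (1 cut) → 39 − 3 = 36.

36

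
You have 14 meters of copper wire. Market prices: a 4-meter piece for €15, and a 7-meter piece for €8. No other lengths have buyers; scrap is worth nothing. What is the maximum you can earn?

45

Consider every possible first cut. best[k] is the best of p[i]+best[k−i] over all sellable i≤k.
best[1] = 0
best[2] = 0
best[3] = 0
best[4] = 15
best[5] = 15
best[6] = 15
best[7] = max(15+0, 8+0) = 15
best[8] = max(15+15, 8+0) = 30
best[9] = max(15+15, 8+0) = 30
best[10] = max(15+15, 8+0) = 30
best[11] = max(15+15, 8+15) = 30
best[12] = max(15+30, 8+15) = 45
best[13] = max(15+30, 8+15) = 45
best[14] = max(15+30, 8+15) = 45
One optimal cutting: pieces 4 + 4 + 4 with 2 meters of scrap → €45.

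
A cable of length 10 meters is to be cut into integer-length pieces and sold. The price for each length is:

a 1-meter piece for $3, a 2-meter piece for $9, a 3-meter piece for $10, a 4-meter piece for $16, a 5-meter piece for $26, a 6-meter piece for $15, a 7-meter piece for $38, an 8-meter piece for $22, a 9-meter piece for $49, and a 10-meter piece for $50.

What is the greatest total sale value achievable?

52

Let r[k] be the best obtainable value from length k. For each k, try every first piece i and keep the best of price[i] + r[k−i].
r[1] = 3
r[2] = max(3+3, 9+0) = 9
r[3] = max(3+9, 9+3, 10+0) = 12
r[4] = max(3+12, 9+9, 10+3, 16+0) = 18
r[5] = max(3+18, 9+12, 10+9, 16+3, 26+0) = 26
r[6] = max(3+26, 9+18, 10+12, 16+9, 26+3, 15+0) = 29
r[7] = max(3+29, 9+26, 10+18, …, 15+3, 38+0) = 38
r[8] = max(3+38, 9+29, 10+26, …, 38+3, 22+0) = 41
r[9] = max(3+41, 9+38, 10+29, …, 22+3, 49+0) = 49
r[10] = max(3+49, 9+41, 10+38, …, 49+3, 50+0) = 52
One optimal cutting: 9 + 1 → $49 + $3 = $52.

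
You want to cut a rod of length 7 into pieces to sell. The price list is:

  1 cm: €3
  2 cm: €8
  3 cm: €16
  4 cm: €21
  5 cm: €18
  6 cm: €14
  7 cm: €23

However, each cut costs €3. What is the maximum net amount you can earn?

34

Build net[k] bottom-up: net[k] = max over allowed piece i of (p[i] + net[k−i]) − 3 per cut.
net[1] = 3
net[2] = max(3+3-3, 8+0) = 8
net[3] = max(3+8-3, 8+3-3, 16+0) = 16
net[4] = max(3+16-3, 8+8-3, 16+3-3, 21+0) = 21
net[5] = max(3+21-3, 8+16-3, 16+8-3, 21+3-3, 18+0) = 21
net[6] = max(3+21-3, 8+21-3, 16+16-3, 21+8-3, 18+3-3, 14+0) = 29
net[7] = max(3+29-3, 8+21-3, 16+21-3, …, 14+3-3, 23+0) = 34
One optimal plan: pieces 4 + 3 (1 cut) → €37 − €3 = €34.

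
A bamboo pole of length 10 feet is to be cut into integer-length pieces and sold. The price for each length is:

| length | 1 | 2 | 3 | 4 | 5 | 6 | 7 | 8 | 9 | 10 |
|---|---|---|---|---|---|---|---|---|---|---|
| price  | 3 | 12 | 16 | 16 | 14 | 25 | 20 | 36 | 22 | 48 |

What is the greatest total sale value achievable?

60

Consider every possible first cut. r[k] is the best of p[i]+r[k−i] over all sellable i≤k.
r[1] = 3
r[2] = max(3+3, 12+0) = 12
r[3] = max(3+12, 12+3, 16+0) = 16
r[4] = max(3+16, 12+12, 16+3, 16+0) = 24
r[5] = max(3+24, 12+16, 16+12, 16+3, 14+0) = 28
r[6] = max(3+28, 12+24, 16+16, 16+12, 14+3, 25+0) = 36
r[7] = max(3+36, 12+28, 16+24, …, 25+3, 20+0) = 40
r[8] = max(3+40, 12+36, 16+28, …, 20+3, 36+0) = 48
r[9] = max(3+48, 12+40, 16+36, …, 36+3, 22+0) = 52
r[10] = max(3+52, 12+48, 16+40, …, 22+3, 48+0) = 60
One optimal cutting: 2 + 2 + 2 + 2 + 2 → $12 + $12 + $12 + $12 + $12 = $60.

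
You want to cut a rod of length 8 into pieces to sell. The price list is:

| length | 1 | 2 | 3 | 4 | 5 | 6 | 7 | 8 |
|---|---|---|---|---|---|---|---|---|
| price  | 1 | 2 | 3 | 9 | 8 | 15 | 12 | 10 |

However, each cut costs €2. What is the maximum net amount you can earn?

Let v[k] be the best obtainable value from length k. For each k, try every first piece i and keep the best of price[i] + v[k−i] minus the 2 cut fee when i<k.
v[1] = 1
v[2] = max(1+1-2, 2+0) = 2
v[3] = max(1+2-2, 2+1-2, 3+0) = 3
v[4] = max(1+3-2, 2+2-2, 3+1-2, 9+0) = 9
v[5] = max(1+9-2, 2+3-2, 3+2-2, 9+1-2, 8+0) = 8
v[6] = max(1+8-2, 2+9-2, 3+3-2, 9+2-2, 8+1-2, 15+0) = 15
v[7] = max(1+15-2, 2+8-2, 3+9-2, …, 15+1-2, 12+0) = 14
v[8] = max(1+14-2, 2+15-2, 3+8-2, …, 12+1-2, 10+0) = 16
One optimal plan: pieces 4 + 4 (1 cut) → €18 − €2 = €16.

16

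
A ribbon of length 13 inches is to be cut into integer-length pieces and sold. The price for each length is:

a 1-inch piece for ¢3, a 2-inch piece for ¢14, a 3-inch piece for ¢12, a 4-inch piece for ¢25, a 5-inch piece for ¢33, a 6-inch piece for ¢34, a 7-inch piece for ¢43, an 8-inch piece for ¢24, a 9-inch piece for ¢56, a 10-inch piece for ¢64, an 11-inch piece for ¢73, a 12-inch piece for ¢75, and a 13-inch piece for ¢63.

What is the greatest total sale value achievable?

89

Build R[k] bottom-up: R[k] = max over allowed piece i of (p[i] + R[k−i]).
R[1] = 3
R[2] = 14
R[3] = 17  (first piece 1, then R[2]=14)
R[4] = 28  (first piece 2, then R[2]=14)
R[5] = 33
R[6] = 42  (first piece 2, then R[4]=28)
R[7] = 47  (first piece 2, then R[5]=33)
R[8] = 56  (first piece 2, then R[6]=42)
R[9] = 61  (first piece 2, then R[7]=47)
R[10] = 70  (first piece 2, then R[8]=56)
R[11] = 75  (first piece 2, then R[9]=61)
R[12] = 84  (first piece 2, then R[10]=70)
R[13] = 89  (first piece 2, then R[11]=75)
One optimal cutting: 5 + 2 + 2 + 2 + 2 → ¢33 + ¢14 + ¢14 + ¢14 + ¢14 = ¢89.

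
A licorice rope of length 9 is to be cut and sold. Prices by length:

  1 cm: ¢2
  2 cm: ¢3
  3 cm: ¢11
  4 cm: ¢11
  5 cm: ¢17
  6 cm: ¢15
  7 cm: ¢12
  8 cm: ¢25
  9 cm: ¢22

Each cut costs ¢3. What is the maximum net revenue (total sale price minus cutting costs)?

Build r[k] bottom-up: r[k] = max over allowed piece i of (p[i] + r[k−i]) − 3 per cut.
r[1] = 2
r[2] = max(2+2-3, 3+0) = 3
r[3] = max(2+3-3, 3+2-3, 11+0) = 11
r[4] = max(2+11-3, 3+3-3, 11+2-3, 11+0) = 11
r[5] = max(2+11-3, 3+11-3, 11+3-3, 11+2-3, 17+0) = 17
r[6] = max(2+17-3, 3+11-3, 11+11-3, 11+3-3, 17+2-3, 15+0) = 19
r[7] = max(2+19-3, 3+17-3, 11+11-3, …, 15+2-3, 12+0) = 19
r[8] = max(2+19-3, 3+19-3, 11+17-3, …, 12+2-3, 25+0) = 25
r[9] = max(2+25-3, 3+19-3, 11+19-3, …, 25+2-3, 22+0) = 27
One optimal plan: pieces 3 + 3 + 3 (2 cuts) → ¢33 − ¢6 = ¢27.

27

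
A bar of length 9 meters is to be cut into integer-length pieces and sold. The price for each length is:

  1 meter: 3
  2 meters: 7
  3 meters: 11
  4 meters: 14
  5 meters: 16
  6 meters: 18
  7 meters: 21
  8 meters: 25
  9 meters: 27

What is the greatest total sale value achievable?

33

Consider every possible first cut. best[k] is the best of p[i]+best[k−i] over all sellable i≤k.
best[1] = 3
best[2] = max(3+3, 7+0) = 7
best[3] = max(3+7, 7+3, 11+0) = 11
best[4] = max(3+11, 7+7, 11+3, 14+0) = 14
best[5] = max(3+14, 7+11, 11+7, 14+3, 16+0) = 18
best[6] = max(3+18, 7+14, 11+11, 14+7, 16+3, 18+0) = 22
best[7] = max(3+22, 7+18, 11+14, …, 18+3, 21+0) = 25
best[8] = max(3+25, 7+22, 11+18, …, 21+3, 25+0) = 29
best[9] = max(3+29, 7+25, 11+22, …, 25+3, 27+0) = 33
One optimal cutting: 3 + 3 + 3 → 11 + 11 + 11 = 33.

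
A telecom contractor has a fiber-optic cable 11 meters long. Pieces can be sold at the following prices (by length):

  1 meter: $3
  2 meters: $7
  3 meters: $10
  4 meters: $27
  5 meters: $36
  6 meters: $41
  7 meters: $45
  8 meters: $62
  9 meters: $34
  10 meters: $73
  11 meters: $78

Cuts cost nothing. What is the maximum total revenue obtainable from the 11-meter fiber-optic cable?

78

Let r[k] be the best obtainable value from length k. For each k, try every first piece i and keep the best of price[i] + r[k−i].
r[1] = 3
r[2] = max(3+3, 7+0) = 7
r[3] = max(3+7, 7+3, 10+0) = 10
r[4] = max(3+10, 7+7, 10+3, 27+0) = 27
r[5] = max(3+27, 7+10, 10+7, 27+3, 36+0) = 36
r[6] = max(3+36, 7+27, 10+10, 27+7, 36+3, 41+0) = 41
r[7] = max(3+41, 7+36, 10+27, …, 41+3, 45+0) = 45
r[8] = max(3+45, 7+41, 10+36, …, 45+3, 62+0) = 62
r[9] = max(3+62, 7+45, 10+41, …, 62+3, 34+0) = 65
r[10] = max(3+65, 7+62, 10+45, …, 34+3, 73+0) = 73
r[11] = max(3+73, 7+65, 10+62, …, 73+3, 78+0) = 78
Best is to sell the whole 11-meter piece uncut for $78.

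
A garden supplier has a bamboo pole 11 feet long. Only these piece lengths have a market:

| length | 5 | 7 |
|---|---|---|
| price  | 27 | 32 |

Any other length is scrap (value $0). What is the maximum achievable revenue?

54

Consider every possible first cut. best[k] is the best of p[i]+best[k−i] over all sellable i≤k.
best[1] = 0
best[2] = 0
best[3] = 0
best[4] = 0
best[5] = 27
best[6] = 27
best[7] = max(27+0, 32+0) = 32
best[8] = max(27+0, 32+0) = 32
best[9] = max(27+0, 32+0) = 32
best[10] = max(27+27, 32+0) = 54
best[11] = max(27+27, 32+0) = 54
One optimal cutting: pieces 5 + 5 with 1 foot of scrap → $54.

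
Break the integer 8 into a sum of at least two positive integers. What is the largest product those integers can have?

18

Define P[k] = max over 1≤i<k of i · max(k−i, P[k−i]); the inner max lets the remainder stay uncut if that's better.
P[2] = 1*max(1,0) = 1*1 = 1
P[3] = 1*max(2,1) = 1*2 = 2
P[4] = 2*max(2,1) = 2*2 = 4
P[5] = 2*max(3,2) = 2*3 = 6
P[6] = 3*max(3,2) = 3*3 = 9
P[7] = 2*max(5,6) = 2*6 = 12
P[8] = 2*max(6,9) = 2*9 = 18
One optimal split: 3 + 3 + 2; product 3*3*2 = 18.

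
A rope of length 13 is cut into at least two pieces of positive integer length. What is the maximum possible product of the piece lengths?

Let m[k] be the best product for length k (with at least one cut). For each first piece i, the rest contributes max(k−i, m[k−i]).
Small cases: m[2]=1, m[3]=2, m[4]=4, m[5]=6.
m[6] = max(1·6, 2·4, 3·3, 4·2, 5·1) = 9
m[7] = max(1·9, 2·6, 3·4, 4·3, 5·2, 6·1) = 12
m[8] = max(1·12, 2·9, 3·6, …, 6·2, 7·1) = 18
m[9] = max(1·18, 2·12, 3·9, …, 7·2, 8·1) = 27
m[10] = max(1·27, 2·18, 3·12, …, 8·2, 9·1) = 36
m[11] = max(1·36, 2·27, 3·18, …, 9·2, 10·1) = 54
m[12] = max(1·54, 2·36, 3·27, …, 10·2, 11·1) = 81
m[13] = max(1·81, 2·54, 3·36, …, 11·2, 12·1) = 108
One optimal split: 3 + 3 + 3 + 2 + 2; product 3·3·3·2·2 = 108.

108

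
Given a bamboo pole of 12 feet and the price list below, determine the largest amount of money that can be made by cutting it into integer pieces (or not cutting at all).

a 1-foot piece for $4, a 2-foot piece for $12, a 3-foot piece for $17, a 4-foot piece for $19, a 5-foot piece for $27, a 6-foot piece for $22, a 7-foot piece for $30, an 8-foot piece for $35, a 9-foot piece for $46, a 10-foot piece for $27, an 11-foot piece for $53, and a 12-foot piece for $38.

72

Let best[k] be the best obtainable value from length k. For each k, try every first piece i and keep the best of price[i] + best[k−i].
best[1] = 4
best[2] = max(4+4, 12+0) = 12
best[3] = max(4+12, 12+4, 17+0) = 17
best[4] = max(4+17, 12+12, 17+4, 19+0) = 24
best[5] = max(4+24, 12+17, 17+12, 19+4, 27+0) = 29
best[6] = max(4+29, 12+24, 17+17, 19+12, 27+4, 22+0) = 36
best[7] = max(4+36, 12+29, 17+24, …, 22+4, 30+0) = 41
best[8] = max(4+41, 12+36, 17+29, …, 30+4, 35+0) = 48
best[9] = max(4+48, 12+41, 17+36, …, 35+4, 46+0) = 53
best[10] = max(4+53, 12+48, 17+41, …, 46+4, 27+0) = 60
best[11] = max(4+60, 12+53, 17+48, …, 27+4, 53+0) = 65
best[12] = max(4+65, 12+60, 17+53, …, 53+4, 38+0) = 72
One optimal cutting: 2 + 2 + 2 + 2 + 2 + 2 → $12 + $12 + $12 + $12 + $12 + $12 = $72.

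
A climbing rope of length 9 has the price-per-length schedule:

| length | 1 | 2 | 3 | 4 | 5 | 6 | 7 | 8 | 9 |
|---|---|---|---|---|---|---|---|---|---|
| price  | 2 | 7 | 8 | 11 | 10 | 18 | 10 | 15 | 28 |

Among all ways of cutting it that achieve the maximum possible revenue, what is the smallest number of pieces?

Build r[k] bottom-up: r[k] = max over allowed piece i of (p[i] + r[k−i]).
r[1] = 2
r[2] = 7
r[3] = 9  (first piece 1, then r[2]=7)
r[4] = 14  (first piece 2, then r[2]=7)
r[5] = 16  (first piece 1, then r[4]=14)
r[6] = 21  (first piece 2, then r[4]=14)
r[7] = 23  (first piece 1, then r[6]=21)
r[8] = 28  (first piece 2, then r[6]=21)
r[9] = 30  (first piece 1, then r[8]=28)
Maximum revenue is €30.
Now minimize piece count subject to staying optimal: for each k, pieces[k] = 1 + min over i with p[i]+r[k−i]=r[k] of pieces[k−i].
pieces[6] = 3
pieces[7] = 4
pieces[8] = 4
pieces[9] = 5

5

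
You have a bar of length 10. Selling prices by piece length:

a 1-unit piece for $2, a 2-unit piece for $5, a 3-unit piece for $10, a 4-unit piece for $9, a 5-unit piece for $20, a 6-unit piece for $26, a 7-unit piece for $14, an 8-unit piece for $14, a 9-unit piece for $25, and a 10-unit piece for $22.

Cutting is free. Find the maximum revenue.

Consider every possible first cut. R[k] is the best of p[i]+R[k−i] over all sellable i≤k.
R[1] = 2
R[2] = max(2+2, 5+0) = 5
R[3] = max(2+5, 5+2, 10+0) = 10
R[4] = max(2+10, 5+5, 10+2, 9+0) = 12
R[5] = max(2+12, 5+10, 10+5, 9+2, 20+0) = 20
R[6] = max(2+20, 5+12, 10+10, 9+5, 20+2, 26+0) = 26
R[7] = max(2+26, 5+20, 10+12, …, 26+2, 14+0) = 28
R[8] = max(2+28, 5+26, 10+20, …, 14+2, 14+0) = 31
R[9] = max(2+31, 5+28, 10+26, …, 14+2, 25+0) = 36
R[10] = max(2+36, 5+31, 10+28, …, 25+2, 22+0) = 40
One optimal cutting: 5 + 5 → $20 + $20 = $40.

40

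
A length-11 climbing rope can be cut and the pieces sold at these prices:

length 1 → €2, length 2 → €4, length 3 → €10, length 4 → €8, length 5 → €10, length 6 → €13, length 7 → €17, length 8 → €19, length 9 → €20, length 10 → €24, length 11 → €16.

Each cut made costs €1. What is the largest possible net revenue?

31

Consider every possible first cut. net[k] is the best of p[i]+net[k−i] over all sellable i≤k, charging 1 whenever i<k.
net[1] = 2
net[2] = max(2+2-1, 4+0) = 4
net[3] = max(2+4-1, 4+2-1, 10+0) = 10
net[4] = max(2+10-1, 4+4-1, 10+2-1, 8+0) = 11
net[5] = max(2+11-1, 4+10-1, 10+4-1, 8+2-1, 10+0) = 13
net[6] = max(2+13-1, 4+11-1, 10+10-1, 8+4-1, 10+2-1, 13+0) = 19
net[7] = max(2+19-1, 4+13-1, 10+11-1, …, 13+2-1, 17+0) = 20
net[8] = max(2+20-1, 4+19-1, 10+13-1, …, 17+2-1, 19+0) = 22
net[9] = max(2+22-1, 4+20-1, 10+19-1, …, 19+2-1, 20+0) = 28
net[10] = max(2+28-1, 4+22-1, 10+20-1, …, 20+2-1, 24+0) = 29
net[11] = max(2+29-1, 4+28-1, 10+22-1, …, 24+2-1, 16+0) = 31
One optimal plan: pieces 3 + 3 + 3 + 2 (3 cuts) → €34 − €3 = €31.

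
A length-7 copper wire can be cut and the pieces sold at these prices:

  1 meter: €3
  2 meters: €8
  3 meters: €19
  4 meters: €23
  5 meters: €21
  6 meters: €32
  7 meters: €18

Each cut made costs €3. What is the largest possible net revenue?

Let v[k] be the best obtainable value from length k. For each k, try every first piece i and keep the best of price[i] + v[k−i] minus the 3 cut fee when i<k.
v[1] = 3
v[2] = 8
v[3] = 19
v[4] = 23
v[5] = 24  (first piece 2, then v[3]=19)
v[6] = 35  (first piece 3, then v[3]=19)
v[7] = 39  (first piece 3, then v[4]=23)
One optimal plan: pieces 4 + 3 (1 cut) → €42 − €3 = €39.

39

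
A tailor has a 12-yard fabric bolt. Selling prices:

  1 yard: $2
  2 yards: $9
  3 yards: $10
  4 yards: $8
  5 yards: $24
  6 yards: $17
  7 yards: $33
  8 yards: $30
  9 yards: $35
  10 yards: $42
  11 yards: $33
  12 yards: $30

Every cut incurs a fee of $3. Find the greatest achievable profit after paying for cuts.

Let v[k] be the best obtainable value from length k. For each k, try every first piece i and keep the best of price[i] + v[k−i] minus the 3 cut fee when i<k.
v[1] = 2
v[2] = max(2+2-3, 9+0) = 9
v[3] = max(2+9-3, 9+2-3, 10+0) = 10
v[4] = max(2+10-3, 9+9-3, 10+2-3, 8+0) = 15
v[5] = max(2+15-3, 9+10-3, 10+9-3, 8+2-3, 24+0) = 24
v[6] = max(2+24-3, 9+15-3, 10+10-3, 8+9-3, 24+2-3, 17+0) = 23
v[7] = max(2+23-3, 9+24-3, 10+15-3, …, 17+2-3, 33+0) = 33
v[8] = max(2+33-3, 9+23-3, 10+24-3, …, 33+2-3, 30+0) = 32
v[9] = max(2+32-3, 9+33-3, 10+23-3, …, 30+2-3, 35+0) = 39
v[10] = max(2+39-3, 9+32-3, 10+33-3, …, 35+2-3, 42+0) = 45
v[11] = max(2+45-3, 9+39-3, 10+32-3, …, 42+2-3, 33+0) = 45
v[12] = max(2+45-3, 9+45-3, 10+39-3, …, 33+2-3, 30+0) = 54
One optimal plan: pieces 7 + 5 (1 cut) → $57 − $3 = $54.

54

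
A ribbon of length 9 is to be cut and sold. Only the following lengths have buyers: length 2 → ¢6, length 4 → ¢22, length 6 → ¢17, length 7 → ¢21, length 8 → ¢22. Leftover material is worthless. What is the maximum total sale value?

44

Let r[k] be the best obtainable value from length k. For each k, try every first piece i and keep the best of price[i] + r[k−i].
r[1] = 0
r[2] = 6
r[3] = 6
r[4] = max(6+6, 22+0) = 22
r[5] = max(6+6, 22+0) = 22
r[6] = max(6+22, 22+6, 17+0) = 28
r[7] = max(6+22, 22+6, 17+0, 21+0) = 28
r[8] = max(6+28, 22+22, 17+6, 21+0, 22+0) = 44
r[9] = max(6+28, 22+22, 17+6, 21+6, 22+0) = 44
One optimal cutting: pieces 4 + 4 with 1 inch of scrap → ¢44.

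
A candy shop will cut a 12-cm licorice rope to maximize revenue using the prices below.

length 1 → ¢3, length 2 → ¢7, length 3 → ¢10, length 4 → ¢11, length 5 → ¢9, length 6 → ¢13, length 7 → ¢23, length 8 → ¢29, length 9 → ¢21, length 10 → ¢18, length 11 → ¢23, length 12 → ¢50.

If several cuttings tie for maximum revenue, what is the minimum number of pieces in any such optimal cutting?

Let r[k] be the best obtainable value from length k. For each k, try every first piece i and keep the best of price[i] + r[k−i].
r[1] = 3
r[2] = max(3+3, 7+0) = 7
r[3] = max(3+7, 7+3, 10+0) = 10
r[4] = max(3+10, 7+7, 10+3, 11+0) = 14
r[5] = max(3+14, 7+10, 10+7, 11+3, 9+0) = 17
r[6] = max(3+17, 7+14, 10+10, 11+7, 9+3, 13+0) = 21
r[7] = max(3+21, 7+17, 10+14, …, 13+3, 23+0) = 24
r[8] = max(3+24, 7+21, 10+17, …, 23+3, 29+0) = 29
r[9] = max(3+29, 7+24, 10+21, …, 29+3, 21+0) = 32
r[10] = max(3+32, 7+29, 10+24, …, 21+3, 18+0) = 36
r[11] = max(3+36, 7+32, 10+29, …, 18+3, 23+0) = 39
r[12] = max(3+39, 7+36, 10+32, …, 23+3, 50+0) = 50
Maximum revenue is ¢50.
Now minimize piece count subject to staying optimal: for each k, pieces[k] = 1 + min over i with p[i]+r[k−i]=r[k] of pieces[k−i].
pieces[9] = 2
pieces[10] = 2
pieces[11] = 2
pieces[12] = 1

1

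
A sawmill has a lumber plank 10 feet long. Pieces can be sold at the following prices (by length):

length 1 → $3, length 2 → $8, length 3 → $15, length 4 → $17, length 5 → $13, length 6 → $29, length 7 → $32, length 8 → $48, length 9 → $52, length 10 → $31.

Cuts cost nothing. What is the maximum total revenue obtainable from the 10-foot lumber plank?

56

Let r[k] be the best obtainable value from length k. For each k, try every first piece i and keep the best of price[i] + r[k−i].
r[1] = 3
r[2] = 8
r[3] = 15
r[4] = 18  (first piece 1, then r[3]=15)
r[5] = 23  (first piece 2, then r[3]=15)
r[6] = 30  (first piece 3, then r[3]=15)
r[7] = 33  (first piece 1, then r[6]=30)
r[8] = 48
r[9] = 52
r[10] = 56  (first piece 2, then r[8]=48)
One optimal cutting: 8 + 2 → $48 + $8 = $56.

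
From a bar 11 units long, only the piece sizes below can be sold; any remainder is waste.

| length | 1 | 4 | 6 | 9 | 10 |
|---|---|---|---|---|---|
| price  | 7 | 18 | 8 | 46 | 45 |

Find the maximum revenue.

Let r[k] be the best obtainable value from length k. For each k, try every first piece i and keep the best of price[i] + r[k−i].
r[1] = 7
r[2] = 14  (first piece 1, then r[1]=7)
r[3] = 21  (first piece 1, then r[2]=14)
r[4] = 28  (first piece 1, then r[3]=21)
r[5] = 35  (first piece 1, then r[4]=28)
r[6] = 42  (first piece 1, then r[5]=35)
r[7] = 49  (first piece 1, then r[6]=42)
r[8] = 56  (first piece 1, then r[7]=49)
r[9] = 63  (first piece 1, then r[8]=56)
r[10] = 70  (first piece 1, then r[9]=63)
r[11] = 77  (first piece 1, then r[10]=70)
One optimal cutting: 1 + 1 + 1 + 1 + 1 + 1 + 1 + 1 + 1 + 1 + 1 → 77.

77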